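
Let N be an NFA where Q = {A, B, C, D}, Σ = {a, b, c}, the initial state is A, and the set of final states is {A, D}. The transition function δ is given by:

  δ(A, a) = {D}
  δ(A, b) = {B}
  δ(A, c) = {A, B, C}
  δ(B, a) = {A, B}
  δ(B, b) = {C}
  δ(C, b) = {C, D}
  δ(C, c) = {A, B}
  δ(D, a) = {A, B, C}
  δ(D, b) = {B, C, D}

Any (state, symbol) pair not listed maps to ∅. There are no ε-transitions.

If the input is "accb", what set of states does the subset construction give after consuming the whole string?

∅

Start in {A}.
Read 'a': A→{D}; now {D}.
Read 'c': D→∅; now ∅.
The set is empty and remains empty for the remaining 2 symbols.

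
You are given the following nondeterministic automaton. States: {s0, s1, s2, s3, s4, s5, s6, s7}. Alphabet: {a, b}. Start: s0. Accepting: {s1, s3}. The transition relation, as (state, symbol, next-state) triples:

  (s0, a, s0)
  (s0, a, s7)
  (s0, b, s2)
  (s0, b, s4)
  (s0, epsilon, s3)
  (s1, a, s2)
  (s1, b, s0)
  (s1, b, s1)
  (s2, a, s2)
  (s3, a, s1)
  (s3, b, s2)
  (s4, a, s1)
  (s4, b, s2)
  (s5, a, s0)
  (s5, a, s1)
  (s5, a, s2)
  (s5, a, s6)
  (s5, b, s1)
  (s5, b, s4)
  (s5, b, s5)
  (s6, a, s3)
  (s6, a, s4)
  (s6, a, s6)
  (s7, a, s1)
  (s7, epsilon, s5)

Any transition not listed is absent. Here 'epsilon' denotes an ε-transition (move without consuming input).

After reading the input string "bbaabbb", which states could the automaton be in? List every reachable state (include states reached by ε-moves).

Start: ε-closure({s0}) = {s0, s3}.
Read 'b': {s0, s3} → {s2, s4}.
Read 'b': {s2, s4} → {s2}.
Read 'a': {s2} → {s2}.
Read 'a': {s2} → {s2}.
Read 'b': {s2} → ∅.
The set is empty and remains empty for the remaining 2 symbols.

∅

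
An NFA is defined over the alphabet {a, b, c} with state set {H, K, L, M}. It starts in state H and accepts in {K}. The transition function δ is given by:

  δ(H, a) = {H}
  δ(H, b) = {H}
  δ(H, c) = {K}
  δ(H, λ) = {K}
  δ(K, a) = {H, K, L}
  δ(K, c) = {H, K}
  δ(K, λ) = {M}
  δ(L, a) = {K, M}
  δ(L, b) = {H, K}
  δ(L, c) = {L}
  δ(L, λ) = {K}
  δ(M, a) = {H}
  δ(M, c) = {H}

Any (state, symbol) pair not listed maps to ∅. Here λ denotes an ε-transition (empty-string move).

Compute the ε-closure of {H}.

{H, K, M}

Begin with {H}.
ε-move H → K; add K.
ε-move K → M; add M.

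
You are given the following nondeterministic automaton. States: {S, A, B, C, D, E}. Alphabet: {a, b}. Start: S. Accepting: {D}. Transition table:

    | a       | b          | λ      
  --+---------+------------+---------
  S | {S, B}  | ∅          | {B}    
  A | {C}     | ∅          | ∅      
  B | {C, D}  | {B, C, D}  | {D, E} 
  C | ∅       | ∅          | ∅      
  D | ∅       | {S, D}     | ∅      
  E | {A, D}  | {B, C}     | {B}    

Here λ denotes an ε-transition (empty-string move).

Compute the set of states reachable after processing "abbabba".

{S, A, B, C, D, E}

Start: ε-closure({S}) = {S, B, D, E}.
Read 'a': S→{S, B}, B→{C, D}, D→∅, E→{A, D}; union {S, A, B, C, D}; ε-closure = {S, A, B, C, D, E}.
Read 'b': S→∅, A→∅, B→{B, C, D}, C→∅, D→{S, D}, E→{B, C}; union {S, B, C, D}; ε-closure = {S, B, C, D, E}.
Read 'b': S→∅, B→{B, C, D}, C→∅, D→{S, D}, E→{B, C}; union {S, B, C, D}; ε-closure = {S, B, C, D, E}.
Read 'a': S→{S, B}, B→{C, D}, C→∅, D→∅, E→{A, D}; union {S, A, B, C, D}; ε-closure = {S, A, B, C, D, E}.
Read 'b': S→∅, A→∅, B→{B, C, D}, C→∅, D→{S, D}, E→{B, C}; union {S, B, C, D}; ε-closure = {S, B, C, D, E}.
Read 'b': S→∅, B→{B, C, D}, C→∅, D→{S, D}, E→{B, C}; union {S, B, C, D}; ε-closure = {S, B, C, D, E}.
Read 'a': S→{S, B}, B→{C, D}, C→∅, D→∅, E→{A, D}; union {S, A, B, C, D}; ε-closure = {S, A, B, C, D, E}.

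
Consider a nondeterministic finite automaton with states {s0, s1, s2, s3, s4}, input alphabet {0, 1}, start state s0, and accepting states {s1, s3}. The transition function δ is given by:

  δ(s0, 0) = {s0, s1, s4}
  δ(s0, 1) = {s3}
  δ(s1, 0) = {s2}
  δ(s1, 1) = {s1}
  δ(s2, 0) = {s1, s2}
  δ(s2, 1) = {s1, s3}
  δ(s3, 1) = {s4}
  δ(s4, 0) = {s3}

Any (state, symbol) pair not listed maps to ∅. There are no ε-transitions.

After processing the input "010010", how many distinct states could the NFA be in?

1

Start in {s0}.
Read '0': s0→{s0, s1, s4}; now {s0, s1, s4}.
Read '1': s0→{s3}, s1→{s1}, s4→∅; now {s1, s3}.
Read '0': s1→{s2}, s3→∅; now {s2}.
Read '0': s2→{s1, s2}; now {s1, s2}.
Read '1': s1→{s1}, s2→{s1, s3}; now {s1, s3}.
Read '0': s1→{s2}, s3→∅; now {s2}.
That set has 1 state.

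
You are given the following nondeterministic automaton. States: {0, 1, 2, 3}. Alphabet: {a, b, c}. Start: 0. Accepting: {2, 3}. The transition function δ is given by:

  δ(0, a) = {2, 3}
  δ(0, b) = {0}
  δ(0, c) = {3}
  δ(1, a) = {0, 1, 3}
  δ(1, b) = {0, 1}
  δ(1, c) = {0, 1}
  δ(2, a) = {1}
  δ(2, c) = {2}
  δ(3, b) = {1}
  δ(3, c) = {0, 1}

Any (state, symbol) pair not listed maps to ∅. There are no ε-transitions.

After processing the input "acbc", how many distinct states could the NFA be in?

3

Start in {0}.
Read 'a': {0} → {2, 3}.
Read 'c': {2, 3} → {0, 1, 2}.
Read 'b': {0, 1, 2} → {0, 1}.
Read 'c': {0, 1} → {0, 1, 3}.
That set has 3 states.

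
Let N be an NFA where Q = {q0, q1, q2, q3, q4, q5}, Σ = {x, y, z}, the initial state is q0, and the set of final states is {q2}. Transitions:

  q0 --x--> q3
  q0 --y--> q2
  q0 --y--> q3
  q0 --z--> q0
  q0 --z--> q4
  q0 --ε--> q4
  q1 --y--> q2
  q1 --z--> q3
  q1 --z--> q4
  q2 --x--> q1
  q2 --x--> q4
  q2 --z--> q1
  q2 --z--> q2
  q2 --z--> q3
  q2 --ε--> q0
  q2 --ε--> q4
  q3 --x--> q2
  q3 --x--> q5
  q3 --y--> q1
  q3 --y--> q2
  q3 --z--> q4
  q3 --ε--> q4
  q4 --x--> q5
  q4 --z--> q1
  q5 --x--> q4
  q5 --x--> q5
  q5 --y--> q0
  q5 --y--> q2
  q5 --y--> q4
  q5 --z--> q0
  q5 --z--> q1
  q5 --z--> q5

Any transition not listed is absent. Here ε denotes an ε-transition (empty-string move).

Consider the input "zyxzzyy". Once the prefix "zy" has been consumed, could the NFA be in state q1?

No

Start: ε-closure({q0}) = {q0, q4}.
Read 'z': q0→{q0, q4}, q4→{q1}; now {q0, q1, q4}.
Read 'y': q0→{q2, q3}, q1→{q2}, q4→∅; union {q2, q3}; ε-closure = {q0, q2, q3, q4}.
State q1 is not in {q0, q2, q3, q4}.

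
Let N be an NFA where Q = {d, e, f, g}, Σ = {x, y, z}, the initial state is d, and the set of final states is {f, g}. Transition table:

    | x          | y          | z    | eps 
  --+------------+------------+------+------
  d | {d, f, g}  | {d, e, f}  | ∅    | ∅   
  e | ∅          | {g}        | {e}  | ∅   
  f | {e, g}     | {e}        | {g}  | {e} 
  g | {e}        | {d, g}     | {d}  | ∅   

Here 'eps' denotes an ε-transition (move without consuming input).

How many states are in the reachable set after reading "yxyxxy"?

Start in {d}.
Read 'y': {d} → {d, e, f}.
Read 'x': {d, e, f} → {d, e, f, g}.
Read 'y': {d, e, f, g} → {d, e, f, g}.
Read 'x': {d, e, f, g} → {d, e, f, g}.
Read 'x': {d, e, f, g} → {d, e, f, g}.
Read 'y': {d, e, f, g} → {d, e, f, g}.
That set has 4 states.

4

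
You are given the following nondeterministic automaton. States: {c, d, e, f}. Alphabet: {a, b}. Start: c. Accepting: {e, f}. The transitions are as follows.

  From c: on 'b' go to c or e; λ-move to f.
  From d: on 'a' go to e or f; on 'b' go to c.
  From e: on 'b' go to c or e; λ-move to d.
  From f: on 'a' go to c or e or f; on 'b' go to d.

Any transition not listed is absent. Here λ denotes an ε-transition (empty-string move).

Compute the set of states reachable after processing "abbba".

{c, d, e, f}

Start: ε-closure({c}) = {c, f}.
Read 'a': c→∅, f→{c, e, f}; union {c, e, f}; ε-closure = {c, d, e, f}.
Read 'b': c→{c, e}, d→{c}, e→{c, e}, f→{d}; union {c, d, e}; ε-closure = {c, d, e, f}.
Read 'b': c→{c, e}, d→{c}, e→{c, e}, f→{d}; union {c, d, e}; ε-closure = {c, d, e, f}.
Read 'b': c→{c, e}, d→{c}, e→{c, e}, f→{d}; union {c, d, e}; ε-closure = {c, d, e, f}.
Read 'a': c→∅, d→{e, f}, e→∅, f→{c, e, f}; union {c, e, f}; ε-closure = {c, d, e, f}.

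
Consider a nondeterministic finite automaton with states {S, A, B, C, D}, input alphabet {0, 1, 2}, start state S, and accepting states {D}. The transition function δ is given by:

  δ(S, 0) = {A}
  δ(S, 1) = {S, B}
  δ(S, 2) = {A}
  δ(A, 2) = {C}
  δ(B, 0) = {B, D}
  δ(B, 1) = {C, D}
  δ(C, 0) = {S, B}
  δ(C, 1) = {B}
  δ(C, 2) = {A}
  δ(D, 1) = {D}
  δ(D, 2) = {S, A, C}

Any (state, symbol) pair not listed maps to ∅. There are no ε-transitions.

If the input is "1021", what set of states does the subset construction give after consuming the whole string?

Start in {S}.
Read '1': S→{S, B}; now {S, B}.
Read '0': S→{A}, B→{B, D}; now {A, B, D}.
Read '2': A→{C}, B→∅, D→{S, A, C}; now {S, A, C}.
Read '1': S→{S, B}, A→∅, C→{B}; now {S, B}.

{S, B}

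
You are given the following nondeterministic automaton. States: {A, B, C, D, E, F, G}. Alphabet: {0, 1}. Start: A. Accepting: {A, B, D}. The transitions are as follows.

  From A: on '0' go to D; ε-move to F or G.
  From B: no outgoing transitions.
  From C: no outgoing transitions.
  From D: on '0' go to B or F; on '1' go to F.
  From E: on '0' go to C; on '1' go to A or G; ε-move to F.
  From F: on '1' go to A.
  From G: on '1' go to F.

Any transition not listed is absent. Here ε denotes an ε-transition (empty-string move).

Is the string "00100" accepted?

Start: ε-closure({A}) = {A, F, G}.
Read '0': A→{D}, F→∅, G→∅; now {D}.
Read '0': D→{B, F}; now {B, F}.
Read '1': B→∅, F→{A}; union {A}; ε-closure = {A, F, G}.
Read '0': A→{D}, F→∅, G→∅; now {D}.
Read '0': D→{B, F}; now {B, F}.
The final set {B, F} contains the accepting state B.

Yes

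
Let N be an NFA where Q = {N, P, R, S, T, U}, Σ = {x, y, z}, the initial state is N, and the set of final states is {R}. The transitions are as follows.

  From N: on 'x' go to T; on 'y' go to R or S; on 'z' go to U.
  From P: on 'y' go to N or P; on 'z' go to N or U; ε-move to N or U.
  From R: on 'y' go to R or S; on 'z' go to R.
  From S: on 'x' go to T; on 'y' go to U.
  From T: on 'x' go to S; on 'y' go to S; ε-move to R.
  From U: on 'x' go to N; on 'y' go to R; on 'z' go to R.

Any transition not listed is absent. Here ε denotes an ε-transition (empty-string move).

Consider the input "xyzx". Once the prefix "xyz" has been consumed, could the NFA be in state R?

Yes

Start in {N}.
Read 'x': N→{T}; union {T}; ε-closure = {R, T}.
Read 'y': R→{R, S}, T→{S}; now {R, S}.
Read 'z': R→{R}, S→∅; now {R}.
State R is in {R}.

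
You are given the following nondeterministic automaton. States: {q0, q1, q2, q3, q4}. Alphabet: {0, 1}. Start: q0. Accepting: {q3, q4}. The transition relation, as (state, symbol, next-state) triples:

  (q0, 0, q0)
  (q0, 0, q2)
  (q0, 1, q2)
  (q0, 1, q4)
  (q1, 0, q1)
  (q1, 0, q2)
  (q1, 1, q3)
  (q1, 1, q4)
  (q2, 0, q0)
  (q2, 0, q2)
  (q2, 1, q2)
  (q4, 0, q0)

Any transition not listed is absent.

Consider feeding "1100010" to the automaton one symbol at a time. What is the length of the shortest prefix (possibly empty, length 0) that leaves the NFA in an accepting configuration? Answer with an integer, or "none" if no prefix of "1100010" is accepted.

1

Start in {q0}.
Read '1': {q0} → {q2, q4}.
None of the earlier sets intersect F, but {q2, q4} does.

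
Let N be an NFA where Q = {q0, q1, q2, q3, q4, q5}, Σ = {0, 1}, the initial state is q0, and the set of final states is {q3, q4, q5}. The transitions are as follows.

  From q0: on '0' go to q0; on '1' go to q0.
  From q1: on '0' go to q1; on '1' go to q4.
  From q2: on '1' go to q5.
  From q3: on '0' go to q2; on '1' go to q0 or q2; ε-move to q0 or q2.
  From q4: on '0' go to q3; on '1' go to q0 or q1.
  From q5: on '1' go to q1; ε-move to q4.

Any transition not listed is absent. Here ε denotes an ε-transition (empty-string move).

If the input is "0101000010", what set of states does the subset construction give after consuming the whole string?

{q0}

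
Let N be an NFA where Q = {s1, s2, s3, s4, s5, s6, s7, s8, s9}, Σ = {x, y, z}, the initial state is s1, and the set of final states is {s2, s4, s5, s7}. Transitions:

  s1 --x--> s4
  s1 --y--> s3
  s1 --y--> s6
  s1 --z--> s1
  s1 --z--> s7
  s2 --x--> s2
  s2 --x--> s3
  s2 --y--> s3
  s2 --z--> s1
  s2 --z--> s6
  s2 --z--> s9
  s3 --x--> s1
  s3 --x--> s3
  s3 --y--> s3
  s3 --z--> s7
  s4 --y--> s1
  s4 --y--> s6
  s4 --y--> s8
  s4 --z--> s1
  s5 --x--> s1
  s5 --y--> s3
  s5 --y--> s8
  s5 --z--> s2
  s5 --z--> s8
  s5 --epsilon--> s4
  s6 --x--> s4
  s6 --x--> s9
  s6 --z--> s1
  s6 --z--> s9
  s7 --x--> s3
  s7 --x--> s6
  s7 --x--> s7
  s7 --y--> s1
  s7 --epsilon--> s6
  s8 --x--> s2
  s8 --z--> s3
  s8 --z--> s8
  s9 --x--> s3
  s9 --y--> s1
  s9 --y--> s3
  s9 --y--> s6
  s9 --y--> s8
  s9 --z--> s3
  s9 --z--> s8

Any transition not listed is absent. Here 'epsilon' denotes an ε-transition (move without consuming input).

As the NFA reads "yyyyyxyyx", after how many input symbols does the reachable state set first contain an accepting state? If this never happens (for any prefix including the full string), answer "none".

none

Start in {s1}.
Read 'y': s1→{s3, s6}; now {s3, s6}.
Read 'y': s3→{s3}, s6→∅; now {s3}.
Read 'y': s3→{s3}; now {s3}.
Read 'y': s3→{s3}; now {s3}.
Read 'y': s3→{s3}; now {s3}.
Read 'x': s3→{s1, s3}; now {s1, s3}.
Read 'y': s1→{s3, s6}, s3→{s3}; now {s3, s6}.
Read 'y': s3→{s3}, s6→∅; now {s3}.
Read 'x': s3→{s1, s3}; now {s1, s3}.
No reachable set along the way intersects F.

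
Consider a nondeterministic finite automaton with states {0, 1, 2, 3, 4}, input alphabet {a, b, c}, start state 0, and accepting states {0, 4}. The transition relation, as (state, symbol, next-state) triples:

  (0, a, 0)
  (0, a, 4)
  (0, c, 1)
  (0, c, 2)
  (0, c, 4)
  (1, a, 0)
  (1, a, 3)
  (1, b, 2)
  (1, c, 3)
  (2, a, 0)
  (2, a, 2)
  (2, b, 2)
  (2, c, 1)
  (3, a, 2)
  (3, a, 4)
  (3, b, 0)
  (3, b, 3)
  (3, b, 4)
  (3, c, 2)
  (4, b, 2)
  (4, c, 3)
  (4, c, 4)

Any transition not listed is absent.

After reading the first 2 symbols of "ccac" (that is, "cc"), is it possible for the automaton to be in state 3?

Yes

Start in {0}.
Read 'c': 0→{1, 2, 4}; now {1, 2, 4}.
Read 'c': 1→{3}, 2→{1}, 4→{3, 4}; now {1, 3, 4}.
State 3 is in {1, 3, 4}.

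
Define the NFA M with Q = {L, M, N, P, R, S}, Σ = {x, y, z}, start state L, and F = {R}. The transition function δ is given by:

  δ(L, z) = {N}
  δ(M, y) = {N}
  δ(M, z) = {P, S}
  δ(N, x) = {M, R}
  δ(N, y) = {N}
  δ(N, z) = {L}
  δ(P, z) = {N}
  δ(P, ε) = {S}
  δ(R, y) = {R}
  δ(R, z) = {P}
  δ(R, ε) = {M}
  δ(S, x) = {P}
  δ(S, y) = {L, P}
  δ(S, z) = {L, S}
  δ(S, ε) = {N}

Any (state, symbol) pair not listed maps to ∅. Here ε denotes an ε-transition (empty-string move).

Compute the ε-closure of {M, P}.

{M, N, P, S}

Begin with {M, P}.
ε-move P → S; add S.
ε-move S → N; add N.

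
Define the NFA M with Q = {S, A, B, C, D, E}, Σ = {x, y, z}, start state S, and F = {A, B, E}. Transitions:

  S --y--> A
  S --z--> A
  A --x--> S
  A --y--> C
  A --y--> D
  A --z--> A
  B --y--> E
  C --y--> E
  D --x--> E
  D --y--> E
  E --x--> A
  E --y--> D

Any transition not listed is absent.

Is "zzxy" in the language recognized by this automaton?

Start in {S}.
Read 'z': {S} → {A}.
Read 'z': {A} → {A}.
Read 'x': {A} → {S}.
Read 'y': {S} → {A}.
The final set {A} contains the accepting state A.

Yes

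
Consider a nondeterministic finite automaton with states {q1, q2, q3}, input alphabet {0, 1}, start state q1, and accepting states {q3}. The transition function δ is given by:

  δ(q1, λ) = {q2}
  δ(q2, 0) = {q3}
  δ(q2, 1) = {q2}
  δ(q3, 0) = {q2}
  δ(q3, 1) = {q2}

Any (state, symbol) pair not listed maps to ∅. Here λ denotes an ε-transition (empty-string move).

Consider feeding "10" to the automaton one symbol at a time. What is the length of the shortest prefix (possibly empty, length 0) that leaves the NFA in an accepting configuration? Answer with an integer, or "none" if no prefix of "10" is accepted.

Start: ε-closure({q1}) = {q1, q2}.
Read '1': {q1, q2} → {q2}.
Read '0': {q2} → {q3}.
None of the earlier sets intersect F, but {q3} does.

2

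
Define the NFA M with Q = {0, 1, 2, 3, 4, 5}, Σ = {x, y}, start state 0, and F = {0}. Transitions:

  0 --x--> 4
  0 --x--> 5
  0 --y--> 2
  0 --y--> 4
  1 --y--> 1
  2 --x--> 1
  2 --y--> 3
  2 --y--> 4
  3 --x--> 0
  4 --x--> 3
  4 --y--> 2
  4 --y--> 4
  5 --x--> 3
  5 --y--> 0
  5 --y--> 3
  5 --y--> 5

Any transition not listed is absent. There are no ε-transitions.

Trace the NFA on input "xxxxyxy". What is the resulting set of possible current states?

Start in {0}.
Read 'x': 0→{4, 5}; now {4, 5}.
Read 'x': 4→{3}, 5→{3}; now {3}.
Read 'x': 3→{0}; now {0}.
Read 'x': 0→{4, 5}; now {4, 5}.
Read 'y': 4→{2, 4}, 5→{0, 3, 5}; now {0, 2, 3, 4, 5}.
Read 'x': 0→{4, 5}, 2→{1}, 3→{0}, 4→{3}, 5→{3}; now {0, 1, 3, 4, 5}.
Read 'y': 0→{2, 4}, 1→{1}, 3→∅, 4→{2, 4}, 5→{0, 3, 5}; now {0, 1, 2, 3, 4, 5}.

{0, 1, 2, 3, 4, 5}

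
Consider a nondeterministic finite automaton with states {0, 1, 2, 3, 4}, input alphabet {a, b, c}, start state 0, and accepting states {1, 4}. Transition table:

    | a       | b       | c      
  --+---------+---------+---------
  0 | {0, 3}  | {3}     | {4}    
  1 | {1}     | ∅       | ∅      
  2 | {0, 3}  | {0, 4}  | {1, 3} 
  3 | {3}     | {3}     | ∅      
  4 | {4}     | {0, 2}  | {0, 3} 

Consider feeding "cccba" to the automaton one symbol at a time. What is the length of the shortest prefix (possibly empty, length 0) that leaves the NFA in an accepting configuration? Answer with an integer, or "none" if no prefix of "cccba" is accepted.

1

Start in {0}.
Read 'c': 0→{4}; now {4}.
None of the earlier sets intersect F, but {4} does.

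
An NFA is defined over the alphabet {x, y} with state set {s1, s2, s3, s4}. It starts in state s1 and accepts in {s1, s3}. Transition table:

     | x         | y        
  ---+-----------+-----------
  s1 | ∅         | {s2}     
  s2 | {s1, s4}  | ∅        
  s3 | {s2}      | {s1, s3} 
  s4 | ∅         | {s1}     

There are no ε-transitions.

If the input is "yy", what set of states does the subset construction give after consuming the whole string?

∅

Start in {s1}.
Read 'y': s1→{s2}; now {s2}.
Read 'y': s2→∅; now ∅.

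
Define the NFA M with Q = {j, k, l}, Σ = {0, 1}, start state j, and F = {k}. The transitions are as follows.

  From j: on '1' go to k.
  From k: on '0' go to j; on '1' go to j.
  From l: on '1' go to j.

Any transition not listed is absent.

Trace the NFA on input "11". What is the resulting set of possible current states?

{j}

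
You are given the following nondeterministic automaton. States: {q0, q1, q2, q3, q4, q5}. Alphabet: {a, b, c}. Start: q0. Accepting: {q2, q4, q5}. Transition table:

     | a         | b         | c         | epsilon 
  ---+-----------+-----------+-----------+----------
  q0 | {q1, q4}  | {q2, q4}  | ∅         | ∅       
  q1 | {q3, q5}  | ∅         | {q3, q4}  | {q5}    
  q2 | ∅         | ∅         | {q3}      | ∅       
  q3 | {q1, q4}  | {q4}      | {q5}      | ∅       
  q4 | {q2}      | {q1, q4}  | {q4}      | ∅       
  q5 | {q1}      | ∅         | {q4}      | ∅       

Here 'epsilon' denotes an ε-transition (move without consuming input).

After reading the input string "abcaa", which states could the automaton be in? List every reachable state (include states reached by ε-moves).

Start in {q0}.
Read 'a': q0→{q1, q4}; union {q1, q4}; ε-closure = {q1, q4, q5}.
Read 'b': q1→∅, q4→{q1, q4}, q5→∅; union {q1, q4}; ε-closure = {q1, q4, q5}.
Read 'c': q1→{q3, q4}, q4→{q4}, q5→{q4}; now {q3, q4}.
Read 'a': q3→{q1, q4}, q4→{q2}; union {q1, q2, q4}; ε-closure = {q1, q2, q4, q5}.
Read 'a': q1→{q3, q5}, q2→∅, q4→{q2}, q5→{q1}; now {q1, q2, q3, q5}.

{q1, q2, q3, q5}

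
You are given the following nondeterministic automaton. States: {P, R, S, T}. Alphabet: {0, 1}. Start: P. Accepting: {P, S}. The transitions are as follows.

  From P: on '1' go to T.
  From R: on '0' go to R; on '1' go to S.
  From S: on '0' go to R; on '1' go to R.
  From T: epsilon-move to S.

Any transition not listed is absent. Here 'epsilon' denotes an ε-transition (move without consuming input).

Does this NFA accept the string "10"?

Start in {P}.
Read '1': {P} → {S, T}.
Read '0': {S, T} → {R}.
The final set {R} contains no accepting state.

No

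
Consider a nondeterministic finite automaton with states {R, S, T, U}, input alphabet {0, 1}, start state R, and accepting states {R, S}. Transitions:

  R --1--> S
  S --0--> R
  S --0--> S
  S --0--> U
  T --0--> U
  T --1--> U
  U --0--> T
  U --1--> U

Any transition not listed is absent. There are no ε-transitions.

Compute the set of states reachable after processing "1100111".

Start in {R}.
Read '1': R→{S}; now {S}.
Read '1': S→∅; now ∅.
The set is empty and remains empty for the remaining 5 symbols.

∅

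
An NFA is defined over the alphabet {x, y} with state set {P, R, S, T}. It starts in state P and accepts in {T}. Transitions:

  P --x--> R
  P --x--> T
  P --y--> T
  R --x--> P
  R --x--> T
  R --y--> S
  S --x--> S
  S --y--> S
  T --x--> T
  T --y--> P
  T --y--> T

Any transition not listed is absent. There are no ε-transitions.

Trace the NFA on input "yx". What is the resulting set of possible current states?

{T}

Start in {P}.
Read 'y': P→{T}; now {T}.
Read 'x': T→{T}; now {T}.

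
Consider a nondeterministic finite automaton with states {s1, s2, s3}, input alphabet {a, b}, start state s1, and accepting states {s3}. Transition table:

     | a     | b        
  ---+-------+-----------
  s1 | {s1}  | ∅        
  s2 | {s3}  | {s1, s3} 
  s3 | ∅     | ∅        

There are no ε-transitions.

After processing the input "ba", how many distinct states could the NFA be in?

0

Start in {s1}.
Read 'b': s1→∅; now ∅.
The set is empty and remains empty for the remaining 1 symbol.
That set has 0 states.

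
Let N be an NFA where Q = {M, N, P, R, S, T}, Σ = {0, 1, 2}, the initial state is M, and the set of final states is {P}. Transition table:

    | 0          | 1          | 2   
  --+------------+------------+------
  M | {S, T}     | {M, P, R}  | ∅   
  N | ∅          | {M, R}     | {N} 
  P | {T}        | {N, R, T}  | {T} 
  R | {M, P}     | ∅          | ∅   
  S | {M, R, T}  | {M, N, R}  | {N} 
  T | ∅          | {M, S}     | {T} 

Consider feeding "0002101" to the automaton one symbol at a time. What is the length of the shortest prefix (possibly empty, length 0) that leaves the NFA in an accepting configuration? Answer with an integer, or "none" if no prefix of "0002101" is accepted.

Start in {M}.
Read '0': {M} → {S, T}.
Read '0': {S, T} → {M, R, T}.
Read '0': {M, R, T} → {M, P, S, T}.
None of the earlier sets intersect F, but {M, P, S, T} does.

3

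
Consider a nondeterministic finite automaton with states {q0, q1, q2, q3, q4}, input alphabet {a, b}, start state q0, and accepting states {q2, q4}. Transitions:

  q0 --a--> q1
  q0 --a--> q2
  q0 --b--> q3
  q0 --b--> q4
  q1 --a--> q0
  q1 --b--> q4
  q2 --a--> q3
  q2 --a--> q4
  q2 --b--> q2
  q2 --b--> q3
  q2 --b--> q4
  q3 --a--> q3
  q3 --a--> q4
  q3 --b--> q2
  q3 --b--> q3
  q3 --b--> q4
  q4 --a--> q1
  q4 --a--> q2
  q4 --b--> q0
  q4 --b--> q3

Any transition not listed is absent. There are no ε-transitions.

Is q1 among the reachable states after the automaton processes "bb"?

No

Start in {q0}.
Read 'b': {q0} → {q3, q4}.
Read 'b': {q3, q4} → {q0, q2, q3, q4}.
State q1 is not in {q0, q2, q3, q4}.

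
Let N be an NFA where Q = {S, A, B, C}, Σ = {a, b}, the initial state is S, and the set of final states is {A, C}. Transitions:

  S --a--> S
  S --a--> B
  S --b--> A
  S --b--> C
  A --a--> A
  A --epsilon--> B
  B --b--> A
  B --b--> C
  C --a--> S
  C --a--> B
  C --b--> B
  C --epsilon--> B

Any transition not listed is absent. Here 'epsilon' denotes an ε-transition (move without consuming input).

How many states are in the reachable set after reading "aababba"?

3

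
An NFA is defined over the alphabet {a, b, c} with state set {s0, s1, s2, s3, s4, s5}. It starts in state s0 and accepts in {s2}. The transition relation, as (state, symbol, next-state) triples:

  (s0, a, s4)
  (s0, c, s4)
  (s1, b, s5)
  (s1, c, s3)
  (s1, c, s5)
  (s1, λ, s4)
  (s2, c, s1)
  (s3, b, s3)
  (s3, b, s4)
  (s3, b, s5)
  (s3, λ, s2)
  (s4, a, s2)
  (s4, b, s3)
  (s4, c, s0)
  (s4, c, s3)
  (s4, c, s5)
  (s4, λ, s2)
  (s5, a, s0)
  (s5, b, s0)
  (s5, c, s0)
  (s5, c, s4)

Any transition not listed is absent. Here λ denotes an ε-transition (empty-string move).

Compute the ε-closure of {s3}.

{s2, s3}

Begin with {s3}.
ε-move s3 → s2; add s2.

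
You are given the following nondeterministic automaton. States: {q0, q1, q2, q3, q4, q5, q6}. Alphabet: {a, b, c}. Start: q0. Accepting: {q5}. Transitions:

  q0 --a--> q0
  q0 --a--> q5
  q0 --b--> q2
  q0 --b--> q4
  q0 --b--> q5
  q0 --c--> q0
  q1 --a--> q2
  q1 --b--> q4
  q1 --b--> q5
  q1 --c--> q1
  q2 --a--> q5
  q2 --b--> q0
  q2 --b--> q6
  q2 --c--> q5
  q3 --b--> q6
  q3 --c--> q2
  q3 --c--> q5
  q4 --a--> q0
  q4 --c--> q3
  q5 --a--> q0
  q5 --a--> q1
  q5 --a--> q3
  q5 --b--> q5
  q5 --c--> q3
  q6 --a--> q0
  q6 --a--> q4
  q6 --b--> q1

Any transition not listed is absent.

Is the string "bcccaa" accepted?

Start in {q0}.
Read 'b': q0→{q2, q4, q5}; now {q2, q4, q5}.
Read 'c': q2→{q5}, q4→{q3}, q5→{q3}; now {q3, q5}.
Read 'c': q3→{q2, q5}, q5→{q3}; now {q2, q3, q5}.
Read 'c': q2→{q5}, q3→{q2, q5}, q5→{q3}; now {q2, q3, q5}.
Read 'a': q2→{q5}, q3→∅, q5→{q0, q1, q3}; now {q0, q1, q3, q5}.
Read 'a': q0→{q0, q5}, q1→{q2}, q3→∅, q5→{q0, q1, q3}; now {q0, q1, q2, q3, q5}.
The final set {q0, q1, q2, q3, q5} contains the accepting state q5.

Yes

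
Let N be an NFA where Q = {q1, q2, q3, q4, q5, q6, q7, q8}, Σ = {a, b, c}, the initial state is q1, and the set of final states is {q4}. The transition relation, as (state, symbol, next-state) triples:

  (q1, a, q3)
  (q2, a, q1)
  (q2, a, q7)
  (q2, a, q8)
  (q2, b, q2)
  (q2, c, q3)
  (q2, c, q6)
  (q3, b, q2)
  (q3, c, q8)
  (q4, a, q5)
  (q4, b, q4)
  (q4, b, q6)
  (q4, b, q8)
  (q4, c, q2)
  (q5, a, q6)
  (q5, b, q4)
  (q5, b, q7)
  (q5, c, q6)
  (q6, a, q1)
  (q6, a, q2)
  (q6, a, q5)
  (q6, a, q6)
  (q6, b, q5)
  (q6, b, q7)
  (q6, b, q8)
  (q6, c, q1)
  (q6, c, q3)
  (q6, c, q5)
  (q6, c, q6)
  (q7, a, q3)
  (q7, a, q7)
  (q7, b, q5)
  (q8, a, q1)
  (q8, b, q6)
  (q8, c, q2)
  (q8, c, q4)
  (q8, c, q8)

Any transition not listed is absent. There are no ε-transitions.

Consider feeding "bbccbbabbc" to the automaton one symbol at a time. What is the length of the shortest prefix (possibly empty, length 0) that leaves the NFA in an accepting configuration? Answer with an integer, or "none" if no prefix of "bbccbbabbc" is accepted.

none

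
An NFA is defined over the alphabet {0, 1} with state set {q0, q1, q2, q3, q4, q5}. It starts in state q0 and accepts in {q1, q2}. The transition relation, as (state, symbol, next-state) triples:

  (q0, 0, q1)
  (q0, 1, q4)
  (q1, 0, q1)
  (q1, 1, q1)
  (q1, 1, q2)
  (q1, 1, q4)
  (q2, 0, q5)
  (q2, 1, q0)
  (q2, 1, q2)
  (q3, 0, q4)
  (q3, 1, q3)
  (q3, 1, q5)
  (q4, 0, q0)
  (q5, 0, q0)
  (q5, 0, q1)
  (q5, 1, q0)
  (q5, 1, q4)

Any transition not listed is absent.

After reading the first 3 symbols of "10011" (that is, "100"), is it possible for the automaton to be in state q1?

Yes

Start in {q0}.
Read '1': q0→{q4}; now {q4}.
Read '0': q4→{q0}; now {q0}.
Read '0': q0→{q1}; now {q1}.
State q1 is in {q1}.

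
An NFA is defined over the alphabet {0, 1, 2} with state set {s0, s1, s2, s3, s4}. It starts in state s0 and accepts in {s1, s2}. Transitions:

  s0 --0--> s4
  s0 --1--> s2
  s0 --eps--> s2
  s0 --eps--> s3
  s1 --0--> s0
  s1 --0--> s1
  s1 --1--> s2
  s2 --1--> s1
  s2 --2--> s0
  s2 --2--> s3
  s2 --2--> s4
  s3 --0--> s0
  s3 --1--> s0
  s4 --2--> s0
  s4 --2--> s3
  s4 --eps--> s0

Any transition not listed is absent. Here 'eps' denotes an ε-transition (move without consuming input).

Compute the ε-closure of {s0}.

{s0, s2, s3}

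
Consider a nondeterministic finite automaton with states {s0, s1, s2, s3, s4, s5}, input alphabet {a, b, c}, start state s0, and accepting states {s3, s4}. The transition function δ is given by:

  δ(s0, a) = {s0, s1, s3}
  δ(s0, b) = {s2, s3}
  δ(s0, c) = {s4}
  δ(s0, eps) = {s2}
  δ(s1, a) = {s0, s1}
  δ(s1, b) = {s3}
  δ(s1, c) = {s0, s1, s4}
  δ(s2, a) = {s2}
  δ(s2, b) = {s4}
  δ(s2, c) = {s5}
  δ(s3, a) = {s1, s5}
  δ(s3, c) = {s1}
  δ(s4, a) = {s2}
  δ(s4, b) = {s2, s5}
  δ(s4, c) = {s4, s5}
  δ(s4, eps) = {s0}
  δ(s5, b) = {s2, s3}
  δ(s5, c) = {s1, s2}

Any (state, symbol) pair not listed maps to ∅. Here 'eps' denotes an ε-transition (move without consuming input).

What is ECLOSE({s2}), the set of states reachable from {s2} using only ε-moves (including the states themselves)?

{s2}

Begin with {s2}.
No ε-moves leave this set, so the closure equals the set itself.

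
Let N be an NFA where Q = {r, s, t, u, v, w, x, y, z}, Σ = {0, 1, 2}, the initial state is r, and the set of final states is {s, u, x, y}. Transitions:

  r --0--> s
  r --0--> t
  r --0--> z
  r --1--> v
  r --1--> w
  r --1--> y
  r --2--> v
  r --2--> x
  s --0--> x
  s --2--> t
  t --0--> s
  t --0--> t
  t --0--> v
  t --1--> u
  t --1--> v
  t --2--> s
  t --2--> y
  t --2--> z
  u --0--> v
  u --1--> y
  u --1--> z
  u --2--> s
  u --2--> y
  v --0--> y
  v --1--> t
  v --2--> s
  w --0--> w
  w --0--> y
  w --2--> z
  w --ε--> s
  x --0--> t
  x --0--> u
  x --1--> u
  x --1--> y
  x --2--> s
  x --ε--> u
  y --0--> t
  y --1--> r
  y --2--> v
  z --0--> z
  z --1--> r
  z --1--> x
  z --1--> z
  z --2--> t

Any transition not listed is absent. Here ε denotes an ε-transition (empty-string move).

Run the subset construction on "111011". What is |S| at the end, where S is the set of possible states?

9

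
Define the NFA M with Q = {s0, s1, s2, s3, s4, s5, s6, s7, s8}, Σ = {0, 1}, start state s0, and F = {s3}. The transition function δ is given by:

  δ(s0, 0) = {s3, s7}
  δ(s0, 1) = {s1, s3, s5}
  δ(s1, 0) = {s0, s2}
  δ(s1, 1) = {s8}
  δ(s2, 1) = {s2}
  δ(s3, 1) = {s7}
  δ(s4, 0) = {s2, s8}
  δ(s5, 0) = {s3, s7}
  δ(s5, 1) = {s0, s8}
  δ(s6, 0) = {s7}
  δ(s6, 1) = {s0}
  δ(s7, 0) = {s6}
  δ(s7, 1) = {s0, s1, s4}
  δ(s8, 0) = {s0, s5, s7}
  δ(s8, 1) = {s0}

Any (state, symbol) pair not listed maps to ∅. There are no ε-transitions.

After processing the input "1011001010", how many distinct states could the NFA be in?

Start in {s0}.
Read '1': s0→{s1, s3, s5}; now {s1, s3, s5}.
Read '0': s1→{s0, s2}, s3→∅, s5→{s3, s7}; now {s0, s2, s3, s7}.
Read '1': s0→{s1, s3, s5}, s2→{s2}, s3→{s7}, s7→{s0, s1, s4}; now {s0, s1, s2, s3, s4, s5, s7}.
Read '1': s0→{s1, s3, s5}, s1→{s8}, s2→{s2}, s3→{s7}, s4→∅, s5→{s0, s8}, s7→{s0, s1, s4}; now {s0, s1, s2, s3, s4, s5, s7, s8}.
Read '0': s0→{s3, s7}, s1→{s0, s2}, s2→∅, s3→∅, s4→{s2, s8}, s5→{s3, s7}, s7→{s6}, s8→{s0, s5, s7}; now {s0, s2, s3, s5, s6, s7, s8}.
Read '0': s0→{s3, s7}, s2→∅, s3→∅, s5→{s3, s7}, s6→{s7}, s7→{s6}, s8→{s0, s5, s7}; now {s0, s3, s5, s6, s7}.
Read '1': s0→{s1, s3, s5}, s3→{s7}, s5→{s0, s8}, s6→{s0}, s7→{s0, s1, s4}; now {s0, s1, s3, s4, s5, s7, s8}.
Read '0': s0→{s3, s7}, s1→{s0, s2}, s3→∅, s4→{s2, s8}, s5→{s3, s7}, s7→{s6}, s8→{s0, s5, s7}; now {s0, s2, s3, s5, s6, s7, s8}.
Read '1': s0→{s1, s3, s5}, s2→{s2}, s3→{s7}, s5→{s0, s8}, s6→{s0}, s7→{s0, s1, s4}, s8→{s0}; now {s0, s1, s2, s3, s4, s5, s7, s8}.
Read '0': s0→{s3, s7}, s1→{s0, s2}, s2→∅, s3→∅, s4→{s2, s8}, s5→{s3, s7}, s7→{s6}, s8→{s0, s5, s7}; now {s0, s2, s3, s5, s6, s7, s8}.
That set has 7 states.

7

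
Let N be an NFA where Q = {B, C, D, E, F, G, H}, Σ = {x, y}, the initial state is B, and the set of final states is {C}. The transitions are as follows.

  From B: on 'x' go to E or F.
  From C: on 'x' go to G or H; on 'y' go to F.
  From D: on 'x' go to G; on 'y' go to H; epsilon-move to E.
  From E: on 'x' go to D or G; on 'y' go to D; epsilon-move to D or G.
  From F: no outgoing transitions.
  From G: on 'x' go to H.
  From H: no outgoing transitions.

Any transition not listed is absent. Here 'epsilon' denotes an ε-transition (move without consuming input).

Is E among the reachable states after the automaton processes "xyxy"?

Yes

Start in {B}.
Read 'x': {B} → {D, E, F, G}.
Read 'y': {D, E, F, G} → {D, E, G, H}.
Read 'x': {D, E, G, H} → {D, E, G, H}.
Read 'y': {D, E, G, H} → {D, E, G, H}.
State E is in {D, E, G, H}.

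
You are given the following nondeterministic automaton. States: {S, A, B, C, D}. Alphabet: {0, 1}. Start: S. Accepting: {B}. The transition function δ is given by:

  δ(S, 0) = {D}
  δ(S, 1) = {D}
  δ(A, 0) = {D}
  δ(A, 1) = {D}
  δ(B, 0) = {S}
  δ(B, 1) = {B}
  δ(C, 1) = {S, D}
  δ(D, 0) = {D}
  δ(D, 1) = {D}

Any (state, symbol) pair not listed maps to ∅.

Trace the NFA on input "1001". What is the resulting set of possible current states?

{D}

Start in {S}.
Read '1': S→{D}; now {D}.
Read '0': D→{D}; now {D}.
Read '0': D→{D}; now {D}.
Read '1': D→{D}; now {D}.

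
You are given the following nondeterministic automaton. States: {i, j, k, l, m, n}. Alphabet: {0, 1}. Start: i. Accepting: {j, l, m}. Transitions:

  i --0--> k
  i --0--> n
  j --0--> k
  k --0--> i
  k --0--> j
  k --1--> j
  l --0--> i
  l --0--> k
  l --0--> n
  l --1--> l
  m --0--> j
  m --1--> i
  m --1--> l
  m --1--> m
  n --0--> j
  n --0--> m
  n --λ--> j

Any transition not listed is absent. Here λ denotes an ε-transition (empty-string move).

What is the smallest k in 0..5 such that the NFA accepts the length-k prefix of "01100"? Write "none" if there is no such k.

1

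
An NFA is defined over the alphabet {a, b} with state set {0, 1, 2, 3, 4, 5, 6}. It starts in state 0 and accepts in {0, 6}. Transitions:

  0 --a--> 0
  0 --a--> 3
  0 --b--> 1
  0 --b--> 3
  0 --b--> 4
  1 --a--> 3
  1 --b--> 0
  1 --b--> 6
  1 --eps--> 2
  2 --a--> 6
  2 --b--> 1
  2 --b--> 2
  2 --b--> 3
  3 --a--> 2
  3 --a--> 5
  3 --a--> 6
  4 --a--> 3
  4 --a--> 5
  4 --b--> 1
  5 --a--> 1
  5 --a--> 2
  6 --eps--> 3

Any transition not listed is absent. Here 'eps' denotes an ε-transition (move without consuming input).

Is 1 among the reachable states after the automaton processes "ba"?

No

Start in {0}.
Read 'b': 0→{1, 3, 4}; union {1, 3, 4}; ε-closure = {1, 2, 3, 4}.
Read 'a': 1→{3}, 2→{6}, 3→{2, 5, 6}, 4→{3, 5}; now {2, 3, 5, 6}.
State 1 is not in {2, 3, 5, 6}.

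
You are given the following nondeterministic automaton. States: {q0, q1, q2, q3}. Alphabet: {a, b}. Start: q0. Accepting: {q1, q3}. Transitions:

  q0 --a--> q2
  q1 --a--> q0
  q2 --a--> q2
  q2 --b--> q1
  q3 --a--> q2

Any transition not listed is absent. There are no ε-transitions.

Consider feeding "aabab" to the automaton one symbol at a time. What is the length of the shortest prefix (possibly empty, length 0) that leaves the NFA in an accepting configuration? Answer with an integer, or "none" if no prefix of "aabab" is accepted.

3

Start in {q0}.
Read 'a': q0→{q2}; now {q2}.
Read 'a': q2→{q2}; now {q2}.
Read 'b': q2→{q1}; now {q1}.
None of the earlier sets intersect F, but {q1} does.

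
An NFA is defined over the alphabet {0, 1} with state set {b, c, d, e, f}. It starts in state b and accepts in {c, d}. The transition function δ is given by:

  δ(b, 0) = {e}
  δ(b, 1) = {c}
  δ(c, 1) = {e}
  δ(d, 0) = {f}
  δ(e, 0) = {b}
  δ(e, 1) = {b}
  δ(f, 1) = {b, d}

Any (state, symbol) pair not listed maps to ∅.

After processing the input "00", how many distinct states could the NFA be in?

Start in {b}.
Read '0': b→{e}; now {e}.
Read '0': e→{b}; now {b}.
That set has 1 state.

1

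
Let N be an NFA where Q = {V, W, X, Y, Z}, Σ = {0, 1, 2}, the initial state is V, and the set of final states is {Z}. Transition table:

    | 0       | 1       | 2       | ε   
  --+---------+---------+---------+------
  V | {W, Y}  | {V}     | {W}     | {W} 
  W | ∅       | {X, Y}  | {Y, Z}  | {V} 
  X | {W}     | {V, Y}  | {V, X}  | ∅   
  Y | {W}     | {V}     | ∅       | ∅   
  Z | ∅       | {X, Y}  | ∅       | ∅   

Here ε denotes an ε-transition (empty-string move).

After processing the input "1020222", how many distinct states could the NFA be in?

4

Start: ε-closure({V}) = {V, W}.
Read '1': {V, W} → {V, W, X, Y}.
Read '0': {V, W, X, Y} → {V, W, Y}.
Read '2': {V, W, Y} → {V, W, Y, Z}.
Read '0': {V, W, Y, Z} → {V, W, Y}.
Read '2': {V, W, Y} → {V, W, Y, Z}.
Read '2': {V, W, Y, Z} → {V, W, Y, Z}.
Read '2': {V, W, Y, Z} → {V, W, Y, Z}.
That set has 4 states.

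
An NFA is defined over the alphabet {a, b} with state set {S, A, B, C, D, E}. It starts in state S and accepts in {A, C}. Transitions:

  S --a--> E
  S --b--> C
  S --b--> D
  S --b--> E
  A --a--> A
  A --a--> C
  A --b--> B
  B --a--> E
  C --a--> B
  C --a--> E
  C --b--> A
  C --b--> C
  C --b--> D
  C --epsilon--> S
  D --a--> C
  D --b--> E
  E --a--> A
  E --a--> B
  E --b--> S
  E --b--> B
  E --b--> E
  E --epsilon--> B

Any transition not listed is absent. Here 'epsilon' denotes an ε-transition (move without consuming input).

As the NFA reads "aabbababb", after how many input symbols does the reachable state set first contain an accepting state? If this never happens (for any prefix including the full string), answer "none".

Start in {S}.
Read 'a': S→{E}; union {E}; ε-closure = {B, E}.
Read 'a': B→{E}, E→{A, B}; now {A, B, E}.
None of the earlier sets intersect F, but {A, B, E} does.

2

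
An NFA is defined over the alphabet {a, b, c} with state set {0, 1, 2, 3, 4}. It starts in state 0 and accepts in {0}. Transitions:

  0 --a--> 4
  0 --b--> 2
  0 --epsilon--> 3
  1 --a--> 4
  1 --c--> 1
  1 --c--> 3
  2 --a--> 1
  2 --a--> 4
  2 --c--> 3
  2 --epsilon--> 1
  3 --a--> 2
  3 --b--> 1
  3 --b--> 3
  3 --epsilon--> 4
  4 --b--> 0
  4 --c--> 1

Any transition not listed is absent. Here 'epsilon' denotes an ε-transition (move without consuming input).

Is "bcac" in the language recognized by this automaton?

Start: ε-closure({0}) = {0, 3, 4}.
Read 'b': {0, 3, 4} → {0, 1, 2, 3, 4}.
Read 'c': {0, 1, 2, 3, 4} → {1, 3, 4}.
Read 'a': {1, 3, 4} → {1, 2, 4}.
Read 'c': {1, 2, 4} → {1, 3, 4}.
The final set {1, 3, 4} contains no accepting state.

No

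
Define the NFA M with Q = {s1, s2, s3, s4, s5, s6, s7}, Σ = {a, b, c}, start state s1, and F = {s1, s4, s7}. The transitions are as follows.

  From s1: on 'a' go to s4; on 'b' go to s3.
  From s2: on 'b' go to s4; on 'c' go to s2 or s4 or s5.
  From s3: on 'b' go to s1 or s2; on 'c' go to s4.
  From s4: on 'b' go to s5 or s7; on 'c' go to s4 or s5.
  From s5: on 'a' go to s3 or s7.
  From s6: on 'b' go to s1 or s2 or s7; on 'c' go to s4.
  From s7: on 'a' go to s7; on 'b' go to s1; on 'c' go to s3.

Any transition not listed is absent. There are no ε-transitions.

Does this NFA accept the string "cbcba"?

No

Start in {s1}.
Read 'c': s1→∅; now ∅.
The set is empty and remains empty for the remaining 4 symbols.
The final set ∅ contains no accepting state.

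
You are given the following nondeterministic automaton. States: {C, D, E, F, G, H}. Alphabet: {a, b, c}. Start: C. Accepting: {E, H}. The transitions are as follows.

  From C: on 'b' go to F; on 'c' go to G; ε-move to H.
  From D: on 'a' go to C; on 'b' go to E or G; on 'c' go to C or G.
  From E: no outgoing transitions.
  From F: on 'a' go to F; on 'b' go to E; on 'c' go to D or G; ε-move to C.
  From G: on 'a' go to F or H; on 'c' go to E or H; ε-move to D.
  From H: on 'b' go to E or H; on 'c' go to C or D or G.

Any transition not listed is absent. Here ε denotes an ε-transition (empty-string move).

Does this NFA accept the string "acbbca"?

No

Start: ε-closure({C}) = {C, H}.
Read 'a': C→∅, H→∅; now ∅.
The set is empty and remains empty for the remaining 5 symbols.
The final set ∅ contains no accepting state.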